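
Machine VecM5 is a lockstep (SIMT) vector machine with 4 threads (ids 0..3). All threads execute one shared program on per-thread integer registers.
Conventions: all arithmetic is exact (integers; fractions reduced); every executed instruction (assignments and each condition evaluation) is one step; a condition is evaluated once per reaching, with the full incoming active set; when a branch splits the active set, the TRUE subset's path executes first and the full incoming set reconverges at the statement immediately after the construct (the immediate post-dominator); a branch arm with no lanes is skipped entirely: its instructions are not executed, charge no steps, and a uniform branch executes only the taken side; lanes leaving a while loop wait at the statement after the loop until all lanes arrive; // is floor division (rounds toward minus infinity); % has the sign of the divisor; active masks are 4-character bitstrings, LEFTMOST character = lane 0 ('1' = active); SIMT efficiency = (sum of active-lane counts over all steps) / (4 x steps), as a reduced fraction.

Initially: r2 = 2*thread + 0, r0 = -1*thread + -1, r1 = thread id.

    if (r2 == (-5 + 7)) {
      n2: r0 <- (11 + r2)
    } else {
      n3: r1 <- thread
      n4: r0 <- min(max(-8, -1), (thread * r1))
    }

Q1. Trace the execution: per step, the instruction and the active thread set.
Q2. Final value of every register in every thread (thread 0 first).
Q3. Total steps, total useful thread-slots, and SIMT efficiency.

step 0: eval (r2 == (-5 + 7))        1111
step 1: r0 <- (11 + r2)              0100
step 2: r1 <- thread                 1011
step 3: r0 <- min(max(-8, -1), (thread * r1)) 1011

Answer: 4 steps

r2: 0,2,4,6
r0: -1,13,-1,-1
r1: 0,1,2,3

steps = 4; useful = 11; efficiency = 11/16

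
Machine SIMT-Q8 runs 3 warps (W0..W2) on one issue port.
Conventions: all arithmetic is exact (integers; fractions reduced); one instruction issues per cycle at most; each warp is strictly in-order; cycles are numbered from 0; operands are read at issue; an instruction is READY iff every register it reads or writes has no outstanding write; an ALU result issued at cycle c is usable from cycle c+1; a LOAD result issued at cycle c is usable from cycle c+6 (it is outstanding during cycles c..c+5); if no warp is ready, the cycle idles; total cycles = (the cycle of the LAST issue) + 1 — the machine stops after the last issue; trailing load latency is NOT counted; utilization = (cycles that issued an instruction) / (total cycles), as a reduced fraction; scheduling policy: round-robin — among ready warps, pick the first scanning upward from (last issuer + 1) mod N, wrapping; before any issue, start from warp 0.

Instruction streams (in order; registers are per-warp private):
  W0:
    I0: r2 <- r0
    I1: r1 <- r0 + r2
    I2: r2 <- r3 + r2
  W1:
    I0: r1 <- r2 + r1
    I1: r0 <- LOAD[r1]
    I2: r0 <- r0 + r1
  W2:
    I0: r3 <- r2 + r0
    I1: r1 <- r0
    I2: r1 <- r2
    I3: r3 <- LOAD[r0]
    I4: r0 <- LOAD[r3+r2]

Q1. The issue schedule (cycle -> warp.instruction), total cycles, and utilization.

cycle 0: W0.I0
cycle 1: W1.I0
cycle 2: W2.I0
cycle 3: W0.I1
cycle 4: W1.I1
cycle 5: W2.I1
cycle 6: W0.I2
cycle 7: W2.I2
cycle 8: W2.I3
cycle 9: idle
cycle 10: W1.I2
cycle 11: idle
cycle 12: idle
cycle 13: idle
cycle 14: W2.I4

Answer: 15 cycles, utilization 11/15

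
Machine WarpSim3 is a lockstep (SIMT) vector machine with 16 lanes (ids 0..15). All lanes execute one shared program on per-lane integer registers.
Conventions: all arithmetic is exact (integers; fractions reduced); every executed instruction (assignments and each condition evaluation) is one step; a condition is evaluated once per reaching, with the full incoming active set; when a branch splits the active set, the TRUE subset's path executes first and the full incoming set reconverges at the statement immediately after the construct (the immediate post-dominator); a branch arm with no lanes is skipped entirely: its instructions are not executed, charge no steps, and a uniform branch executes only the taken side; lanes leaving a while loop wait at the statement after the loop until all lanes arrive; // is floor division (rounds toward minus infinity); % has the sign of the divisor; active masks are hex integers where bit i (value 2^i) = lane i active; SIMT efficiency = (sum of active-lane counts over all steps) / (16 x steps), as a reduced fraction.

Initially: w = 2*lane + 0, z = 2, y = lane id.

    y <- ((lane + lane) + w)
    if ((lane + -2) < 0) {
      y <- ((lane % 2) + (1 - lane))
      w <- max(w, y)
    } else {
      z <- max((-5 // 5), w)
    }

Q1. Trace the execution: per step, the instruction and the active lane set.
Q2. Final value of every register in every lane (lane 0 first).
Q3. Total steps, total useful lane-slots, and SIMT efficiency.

step 0: y <- ((lane + lane) + w)     0xffff
step 1: eval ((lane + -2) < 0)       0xffff
step 2: y <- ((lane % 2) + (1 - lane)) 0x0003
step 3: w <- max(w, y)               0x0003
step 4: z <- max((-5 // 5), w)       0xfffc

Answer: 5 steps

w: 1,2,4,6,8,10,12,14,16,18,20,22,24,26,28,30
z: 2,2,4,6,8,10,12,14,16,18,20,22,24,26,28,30
y: 1,1,8,12,16,20,24,28,32,36,40,44,48,52,56,60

steps = 5; useful = 50; efficiency = 50/80 = 5/8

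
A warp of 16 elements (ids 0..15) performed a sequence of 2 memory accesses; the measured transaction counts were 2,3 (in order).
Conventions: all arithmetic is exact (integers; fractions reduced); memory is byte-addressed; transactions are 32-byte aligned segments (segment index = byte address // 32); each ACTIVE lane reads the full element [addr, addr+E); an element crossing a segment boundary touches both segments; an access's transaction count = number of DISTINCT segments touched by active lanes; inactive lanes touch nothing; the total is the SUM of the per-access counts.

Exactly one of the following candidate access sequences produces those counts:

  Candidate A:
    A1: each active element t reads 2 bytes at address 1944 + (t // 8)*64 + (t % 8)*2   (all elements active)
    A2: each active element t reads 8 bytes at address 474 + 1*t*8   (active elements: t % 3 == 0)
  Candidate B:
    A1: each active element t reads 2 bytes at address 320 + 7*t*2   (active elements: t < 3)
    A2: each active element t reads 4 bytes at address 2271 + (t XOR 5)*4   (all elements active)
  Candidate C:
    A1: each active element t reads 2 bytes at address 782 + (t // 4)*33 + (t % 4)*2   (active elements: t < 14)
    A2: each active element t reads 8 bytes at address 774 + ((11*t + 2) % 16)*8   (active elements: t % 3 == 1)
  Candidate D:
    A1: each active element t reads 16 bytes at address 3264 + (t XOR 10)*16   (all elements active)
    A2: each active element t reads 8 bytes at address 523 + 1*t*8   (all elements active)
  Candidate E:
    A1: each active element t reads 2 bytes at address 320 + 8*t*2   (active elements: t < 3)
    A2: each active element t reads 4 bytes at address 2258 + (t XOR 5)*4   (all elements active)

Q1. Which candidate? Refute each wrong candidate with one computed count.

A: A1 gives 4 transactions, not 2
B: A1 gives 1 transaction, not 2
C: A1 gives 4 transactions, not 2
D: A1 gives 8 transactions, not 2
E: all counts match (2,3)

Answer: E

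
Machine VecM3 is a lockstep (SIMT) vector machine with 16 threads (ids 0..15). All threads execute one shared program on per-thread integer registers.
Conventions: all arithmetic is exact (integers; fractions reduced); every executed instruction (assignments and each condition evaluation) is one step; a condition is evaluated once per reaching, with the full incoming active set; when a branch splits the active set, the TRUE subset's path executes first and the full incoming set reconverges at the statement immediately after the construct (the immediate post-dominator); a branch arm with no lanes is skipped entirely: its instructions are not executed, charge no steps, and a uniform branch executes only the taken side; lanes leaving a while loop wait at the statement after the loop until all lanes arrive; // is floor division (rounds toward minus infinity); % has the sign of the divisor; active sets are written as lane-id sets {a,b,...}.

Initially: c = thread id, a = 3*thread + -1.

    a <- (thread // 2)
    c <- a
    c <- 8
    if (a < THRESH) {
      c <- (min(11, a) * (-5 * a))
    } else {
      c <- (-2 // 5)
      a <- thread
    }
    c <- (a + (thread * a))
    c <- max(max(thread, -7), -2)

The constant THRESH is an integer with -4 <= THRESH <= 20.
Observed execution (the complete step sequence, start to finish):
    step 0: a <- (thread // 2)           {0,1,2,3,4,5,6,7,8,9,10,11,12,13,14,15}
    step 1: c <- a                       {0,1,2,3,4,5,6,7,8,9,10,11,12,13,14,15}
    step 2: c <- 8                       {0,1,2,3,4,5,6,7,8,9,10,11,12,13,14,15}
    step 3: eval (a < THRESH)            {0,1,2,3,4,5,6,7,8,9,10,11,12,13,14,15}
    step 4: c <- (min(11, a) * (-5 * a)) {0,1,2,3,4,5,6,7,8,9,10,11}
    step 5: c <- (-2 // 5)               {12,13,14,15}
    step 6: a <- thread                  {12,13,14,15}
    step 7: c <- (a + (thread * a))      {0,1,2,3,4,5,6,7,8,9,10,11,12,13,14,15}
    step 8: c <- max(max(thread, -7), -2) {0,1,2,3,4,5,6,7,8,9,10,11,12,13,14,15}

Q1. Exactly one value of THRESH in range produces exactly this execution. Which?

Answer: THRESH = 6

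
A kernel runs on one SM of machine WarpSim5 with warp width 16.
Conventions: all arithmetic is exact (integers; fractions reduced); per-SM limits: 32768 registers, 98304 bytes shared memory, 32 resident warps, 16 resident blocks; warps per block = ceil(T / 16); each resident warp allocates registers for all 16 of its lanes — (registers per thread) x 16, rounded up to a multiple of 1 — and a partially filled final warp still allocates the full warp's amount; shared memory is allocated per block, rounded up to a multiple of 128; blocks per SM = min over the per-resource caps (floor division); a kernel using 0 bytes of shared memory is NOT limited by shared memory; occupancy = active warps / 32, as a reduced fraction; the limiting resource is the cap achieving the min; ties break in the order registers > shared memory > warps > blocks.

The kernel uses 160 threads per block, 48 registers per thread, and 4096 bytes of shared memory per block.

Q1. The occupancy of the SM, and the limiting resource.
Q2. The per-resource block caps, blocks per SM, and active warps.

Answer: occupancy 15/16, limited by warps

registers: 4 blocks
shared memory: 24 blocks
warps: 3 blocks
blocks: 16 blocks

Answer: 3 blocks, 30 active warps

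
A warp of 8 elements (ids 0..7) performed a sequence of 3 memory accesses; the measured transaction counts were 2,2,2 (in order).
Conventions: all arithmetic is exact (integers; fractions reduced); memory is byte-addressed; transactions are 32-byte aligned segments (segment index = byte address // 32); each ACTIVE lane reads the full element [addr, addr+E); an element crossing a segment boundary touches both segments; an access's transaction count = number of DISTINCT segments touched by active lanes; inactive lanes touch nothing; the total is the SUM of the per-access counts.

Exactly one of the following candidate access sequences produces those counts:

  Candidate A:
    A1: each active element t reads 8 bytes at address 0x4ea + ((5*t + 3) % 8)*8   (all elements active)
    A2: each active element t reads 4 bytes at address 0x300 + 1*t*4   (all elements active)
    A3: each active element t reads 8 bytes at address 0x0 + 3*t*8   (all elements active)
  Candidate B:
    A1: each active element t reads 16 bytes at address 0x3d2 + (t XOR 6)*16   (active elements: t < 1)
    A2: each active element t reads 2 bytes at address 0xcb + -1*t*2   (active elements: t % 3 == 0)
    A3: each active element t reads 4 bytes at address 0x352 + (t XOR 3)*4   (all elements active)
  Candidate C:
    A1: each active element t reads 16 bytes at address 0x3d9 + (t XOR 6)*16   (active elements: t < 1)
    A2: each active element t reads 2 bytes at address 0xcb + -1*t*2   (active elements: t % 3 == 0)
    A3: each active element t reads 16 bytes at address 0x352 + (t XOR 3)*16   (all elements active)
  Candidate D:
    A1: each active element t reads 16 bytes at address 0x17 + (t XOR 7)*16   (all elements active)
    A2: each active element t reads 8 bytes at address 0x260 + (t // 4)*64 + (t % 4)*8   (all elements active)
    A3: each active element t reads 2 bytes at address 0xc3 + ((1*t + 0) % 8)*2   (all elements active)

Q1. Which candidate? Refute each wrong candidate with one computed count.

A: A1 gives 3 transactions, not 2
C: A3 gives 5 transactions, not 2
D: A1 gives 5 transactions, not 2
B: all counts match (2,2,2)

Answer: B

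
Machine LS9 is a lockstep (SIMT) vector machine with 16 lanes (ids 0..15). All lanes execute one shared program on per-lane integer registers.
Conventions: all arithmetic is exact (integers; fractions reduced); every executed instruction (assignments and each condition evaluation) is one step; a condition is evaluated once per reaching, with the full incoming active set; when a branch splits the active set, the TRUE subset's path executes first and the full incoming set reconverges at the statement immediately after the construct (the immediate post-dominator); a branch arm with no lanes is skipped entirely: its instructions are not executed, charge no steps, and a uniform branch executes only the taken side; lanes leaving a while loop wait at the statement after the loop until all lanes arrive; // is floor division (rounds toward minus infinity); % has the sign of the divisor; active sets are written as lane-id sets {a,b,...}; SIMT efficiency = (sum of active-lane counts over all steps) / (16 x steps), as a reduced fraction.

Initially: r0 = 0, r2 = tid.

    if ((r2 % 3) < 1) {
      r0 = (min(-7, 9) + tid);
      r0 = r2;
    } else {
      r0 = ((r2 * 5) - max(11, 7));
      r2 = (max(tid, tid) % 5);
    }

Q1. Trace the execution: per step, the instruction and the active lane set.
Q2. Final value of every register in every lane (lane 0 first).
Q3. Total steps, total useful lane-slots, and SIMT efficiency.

step 0: eval ((r2 % 3) < 1)          {0,1,2,3,4,5,6,7,8,9,10,11,12,13,14,15}
step 1: r0 <- (min(-7, 9) + tid)     {0,3,6,9,12,15}
step 2: r0 <- r2                     {0,3,6,9,12,15}
step 3: r0 <- ((r2 * 5) - max(11, 7)) {1,2,4,5,7,8,10,11,13,14}
step 4: r2 <- (max(tid, tid) % 5)    {1,2,4,5,7,8,10,11,13,14}

Answer: 5 steps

r0: 0,-6,-1,3,9,14,6,24,29,9,39,44,12,54,59,15
r2: 0,1,2,3,4,0,6,2,3,9,0,1,12,3,4,15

steps = 5; useful = 48; efficiency = 48/80 = 3/5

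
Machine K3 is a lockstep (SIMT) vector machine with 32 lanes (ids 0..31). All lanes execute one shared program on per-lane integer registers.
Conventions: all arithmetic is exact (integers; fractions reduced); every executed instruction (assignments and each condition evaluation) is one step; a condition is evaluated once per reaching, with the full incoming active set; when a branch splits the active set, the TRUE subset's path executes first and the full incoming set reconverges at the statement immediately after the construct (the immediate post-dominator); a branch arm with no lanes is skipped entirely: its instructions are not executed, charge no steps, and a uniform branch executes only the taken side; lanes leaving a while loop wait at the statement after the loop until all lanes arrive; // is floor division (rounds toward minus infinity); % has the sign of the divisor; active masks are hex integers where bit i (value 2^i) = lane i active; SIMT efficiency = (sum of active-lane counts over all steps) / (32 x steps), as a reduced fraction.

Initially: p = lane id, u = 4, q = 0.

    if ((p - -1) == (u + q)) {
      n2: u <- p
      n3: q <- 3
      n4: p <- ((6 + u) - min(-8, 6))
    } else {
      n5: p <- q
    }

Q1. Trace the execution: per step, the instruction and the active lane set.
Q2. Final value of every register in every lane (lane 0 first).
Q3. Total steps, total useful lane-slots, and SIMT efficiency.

step 0: eval ((p - -1) == (u + q))   0xffffffff
step 1: u <- p                       0x00000008
step 2: q <- 3                       0x00000008
step 3: p <- ((6 + u) - min(-8, 6))  0x00000008
step 4: p <- q                       0xfffffff7

Answer: 5 steps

p: 0,0,0,17,0,0,0,0,0,0,0,0,0,0,0,0,0,0,0,0,0,0,0,0,0,0,0,0,0,0,0,0
u: 4,4,4,3,4,4,4,4,4,4,4,4,4,4,4,4,4,4,4,4,4,4,4,4,4,4,4,4,4,4,4,4
q: 0,0,0,3,0,0,0,0,0,0,0,0,0,0,0,0,0,0,0,0,0,0,0,0,0,0,0,0,0,0,0,0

steps = 5; useful = 66; efficiency = 66/160 = 33/80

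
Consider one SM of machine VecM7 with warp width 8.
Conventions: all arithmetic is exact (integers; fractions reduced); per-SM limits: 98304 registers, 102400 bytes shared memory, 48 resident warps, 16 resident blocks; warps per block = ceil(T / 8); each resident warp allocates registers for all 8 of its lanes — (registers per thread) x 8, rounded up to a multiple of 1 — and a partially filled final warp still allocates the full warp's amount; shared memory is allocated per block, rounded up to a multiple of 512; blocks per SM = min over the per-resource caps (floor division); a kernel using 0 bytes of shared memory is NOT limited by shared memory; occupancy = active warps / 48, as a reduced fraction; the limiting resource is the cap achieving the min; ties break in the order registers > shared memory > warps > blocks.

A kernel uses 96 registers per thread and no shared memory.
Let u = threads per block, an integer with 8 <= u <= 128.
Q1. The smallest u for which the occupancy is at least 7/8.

Answer: u = 17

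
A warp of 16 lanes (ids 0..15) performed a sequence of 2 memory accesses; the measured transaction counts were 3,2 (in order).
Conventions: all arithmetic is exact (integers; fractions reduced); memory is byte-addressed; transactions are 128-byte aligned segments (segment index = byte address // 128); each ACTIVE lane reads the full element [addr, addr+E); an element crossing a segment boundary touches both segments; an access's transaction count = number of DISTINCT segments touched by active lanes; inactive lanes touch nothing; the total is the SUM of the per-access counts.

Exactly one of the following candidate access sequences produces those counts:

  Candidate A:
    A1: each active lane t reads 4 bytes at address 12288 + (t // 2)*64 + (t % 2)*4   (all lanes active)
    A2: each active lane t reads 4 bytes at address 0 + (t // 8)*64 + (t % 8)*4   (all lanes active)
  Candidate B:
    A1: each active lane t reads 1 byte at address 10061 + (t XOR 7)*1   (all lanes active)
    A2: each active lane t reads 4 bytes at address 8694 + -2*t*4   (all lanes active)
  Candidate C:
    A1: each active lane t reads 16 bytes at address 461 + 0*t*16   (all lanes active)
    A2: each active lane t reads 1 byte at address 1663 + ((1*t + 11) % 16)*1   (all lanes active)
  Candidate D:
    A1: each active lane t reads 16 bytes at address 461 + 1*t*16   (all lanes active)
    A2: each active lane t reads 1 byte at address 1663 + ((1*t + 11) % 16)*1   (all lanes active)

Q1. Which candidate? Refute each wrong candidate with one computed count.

A: A1 gives 4 transactions, not 3
B: A1 gives 1 transaction, not 3
C: A1 gives 1 transaction, not 3
D: all counts match (3,2)

Answer: D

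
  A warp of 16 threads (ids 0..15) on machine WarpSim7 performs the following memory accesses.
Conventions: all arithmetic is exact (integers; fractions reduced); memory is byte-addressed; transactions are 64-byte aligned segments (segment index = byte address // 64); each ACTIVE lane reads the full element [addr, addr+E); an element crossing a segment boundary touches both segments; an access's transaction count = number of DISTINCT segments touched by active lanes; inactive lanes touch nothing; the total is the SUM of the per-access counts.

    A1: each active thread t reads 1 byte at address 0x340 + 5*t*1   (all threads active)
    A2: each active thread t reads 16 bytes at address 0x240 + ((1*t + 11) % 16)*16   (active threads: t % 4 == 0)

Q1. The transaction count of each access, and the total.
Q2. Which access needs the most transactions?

A1: 2 transactions
A2: 4 transactions

Answer: 2,4; total 6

Answer: A2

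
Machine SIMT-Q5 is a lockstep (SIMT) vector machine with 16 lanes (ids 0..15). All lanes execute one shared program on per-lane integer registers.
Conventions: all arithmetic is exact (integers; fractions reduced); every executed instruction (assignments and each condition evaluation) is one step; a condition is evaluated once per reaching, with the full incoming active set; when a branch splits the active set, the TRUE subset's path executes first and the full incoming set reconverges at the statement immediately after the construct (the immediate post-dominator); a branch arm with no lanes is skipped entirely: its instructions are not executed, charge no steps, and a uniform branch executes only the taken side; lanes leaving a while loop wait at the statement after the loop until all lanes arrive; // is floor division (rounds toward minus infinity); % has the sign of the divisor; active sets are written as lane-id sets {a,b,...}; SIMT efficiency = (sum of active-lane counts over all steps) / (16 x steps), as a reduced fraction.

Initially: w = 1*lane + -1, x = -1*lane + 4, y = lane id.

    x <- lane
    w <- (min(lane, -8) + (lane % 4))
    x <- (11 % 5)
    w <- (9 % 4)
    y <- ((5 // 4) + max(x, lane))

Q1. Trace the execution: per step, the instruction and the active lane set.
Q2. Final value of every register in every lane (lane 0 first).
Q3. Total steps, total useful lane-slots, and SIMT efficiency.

step 0: x <- lane                    {0,1,2,3,4,5,6,7,8,9,10,11,12,13,14,15}
step 1: w <- (min(lane, -8) + (lane % 4)) {0,1,2,3,4,5,6,7,8,9,10,11,12,13,14,15}
step 2: x <- (11 % 5)                {0,1,2,3,4,5,6,7,8,9,10,11,12,13,14,15}
step 3: w <- (9 % 4)                 {0,1,2,3,4,5,6,7,8,9,10,11,12,13,14,15}
step 4: y <- ((5 // 4) + max(x, lane)) {0,1,2,3,4,5,6,7,8,9,10,11,12,13,14,15}

Answer: 5 steps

w: 1,1,1,1,1,1,1,1,1,1,1,1,1,1,1,1
x: 1,1,1,1,1,1,1,1,1,1,1,1,1,1,1,1
y: 2,2,3,4,5,6,7,8,9,10,11,12,13,14,15,16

steps = 5; useful = 80; efficiency = 80/80 = 1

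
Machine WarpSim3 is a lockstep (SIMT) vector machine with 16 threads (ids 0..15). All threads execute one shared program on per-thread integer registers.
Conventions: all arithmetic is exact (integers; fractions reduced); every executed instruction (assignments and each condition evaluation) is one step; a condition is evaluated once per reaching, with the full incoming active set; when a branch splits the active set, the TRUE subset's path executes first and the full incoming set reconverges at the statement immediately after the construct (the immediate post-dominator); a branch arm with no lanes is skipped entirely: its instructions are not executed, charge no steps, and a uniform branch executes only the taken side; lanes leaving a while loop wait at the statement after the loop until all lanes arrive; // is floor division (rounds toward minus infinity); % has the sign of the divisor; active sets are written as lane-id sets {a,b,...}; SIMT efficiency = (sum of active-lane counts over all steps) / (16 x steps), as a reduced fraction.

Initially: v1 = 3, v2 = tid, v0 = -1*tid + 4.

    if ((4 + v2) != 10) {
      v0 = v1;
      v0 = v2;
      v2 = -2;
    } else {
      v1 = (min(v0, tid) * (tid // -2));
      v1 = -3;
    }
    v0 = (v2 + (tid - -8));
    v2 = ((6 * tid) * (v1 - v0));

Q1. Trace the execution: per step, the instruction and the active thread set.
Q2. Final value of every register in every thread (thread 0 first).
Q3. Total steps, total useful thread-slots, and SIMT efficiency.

step 0: eval ((4 + v2) != 10)        {0,1,2,3,4,5,6,7,8,9,10,11,12,13,14,15}
step 1: v0 <- v1                     {0,1,2,3,4,5,7,8,9,10,11,12,13,14,15}
step 2: v0 <- v2                     {0,1,2,3,4,5,7,8,9,10,11,12,13,14,15}
step 3: v2 <- -2                     {0,1,2,3,4,5,7,8,9,10,11,12,13,14,15}
step 4: v1 <- (min(v0, tid) * (tid // -2)) {6}
step 5: v1 <- -3                     {6}
step 6: v0 <- (v2 + (tid - -8))      {0,1,2,3,4,5,6,7,8,9,10,11,12,13,14,15}
step 7: v2 <- ((6 * tid) * (v1 - v0)) {0,1,2,3,4,5,6,7,8,9,10,11,12,13,14,15}

Answer: 8 steps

v1: 3,3,3,3,3,3,-3,3,3,3,3,3,3,3,3,3
v2: 0,-24,-60,-108,-168,-240,-828,-420,-528,-648,-780,-924,-1080,-1248,-1428,-1620
v0: 6,7,8,9,10,11,20,13,14,15,16,17,18,19,20,21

steps = 8; useful = 95; efficiency = 95/128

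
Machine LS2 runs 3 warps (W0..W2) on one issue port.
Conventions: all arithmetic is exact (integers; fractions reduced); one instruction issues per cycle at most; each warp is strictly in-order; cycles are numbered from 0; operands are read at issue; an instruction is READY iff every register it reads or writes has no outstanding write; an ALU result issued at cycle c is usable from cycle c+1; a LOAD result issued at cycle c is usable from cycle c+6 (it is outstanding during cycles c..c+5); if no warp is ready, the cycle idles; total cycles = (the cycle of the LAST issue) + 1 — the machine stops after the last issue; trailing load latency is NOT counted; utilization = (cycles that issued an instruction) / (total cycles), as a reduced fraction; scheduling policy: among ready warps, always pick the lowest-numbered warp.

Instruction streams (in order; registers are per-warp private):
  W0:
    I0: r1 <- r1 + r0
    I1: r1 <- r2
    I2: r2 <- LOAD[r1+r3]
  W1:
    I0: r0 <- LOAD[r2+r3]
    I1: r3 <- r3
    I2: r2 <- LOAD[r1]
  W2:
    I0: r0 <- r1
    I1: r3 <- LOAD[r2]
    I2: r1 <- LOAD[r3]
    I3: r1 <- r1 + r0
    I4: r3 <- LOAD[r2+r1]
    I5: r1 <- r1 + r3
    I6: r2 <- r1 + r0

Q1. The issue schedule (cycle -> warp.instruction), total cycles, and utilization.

cycle 0: W0.I0
cycle 1: W0.I1
cycle 2: W0.I2
cycle 3: W1.I0
cycle 4: W1.I1
cycle 5: W1.I2
cycle 6: W2.I0
cycle 7: W2.I1
cycle 8: idle
cycle 9: idle
cycle 10: idle
cycle 11: idle
cycle 12: idle
cycle 13: W2.I2
cycle 14: idle
cycle 15: idle
cycle 16: idle
cycle 17: idle
cycle 18: idle
cycle 19: W2.I3
cycle 20: W2.I4
cycle 21: idle
cycle 22: idle
cycle 23: idle
cycle 24: idle
cycle 25: idle
cycle 26: W2.I5
cycle 27: W2.I6

Answer: 28 cycles, utilization 13/28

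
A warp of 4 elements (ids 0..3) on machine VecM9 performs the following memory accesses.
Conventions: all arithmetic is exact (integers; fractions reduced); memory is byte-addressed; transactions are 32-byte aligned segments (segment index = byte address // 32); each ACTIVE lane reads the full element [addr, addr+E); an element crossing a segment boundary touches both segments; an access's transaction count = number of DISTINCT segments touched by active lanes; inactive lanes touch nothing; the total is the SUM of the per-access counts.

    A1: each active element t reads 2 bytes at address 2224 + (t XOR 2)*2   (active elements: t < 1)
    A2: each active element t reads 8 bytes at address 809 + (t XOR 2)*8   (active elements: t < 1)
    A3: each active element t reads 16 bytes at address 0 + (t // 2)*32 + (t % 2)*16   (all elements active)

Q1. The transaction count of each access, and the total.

A1: 1 transaction
A2: 2 transactions
A3: 2 transactions

Answer: 1,2,2; total 5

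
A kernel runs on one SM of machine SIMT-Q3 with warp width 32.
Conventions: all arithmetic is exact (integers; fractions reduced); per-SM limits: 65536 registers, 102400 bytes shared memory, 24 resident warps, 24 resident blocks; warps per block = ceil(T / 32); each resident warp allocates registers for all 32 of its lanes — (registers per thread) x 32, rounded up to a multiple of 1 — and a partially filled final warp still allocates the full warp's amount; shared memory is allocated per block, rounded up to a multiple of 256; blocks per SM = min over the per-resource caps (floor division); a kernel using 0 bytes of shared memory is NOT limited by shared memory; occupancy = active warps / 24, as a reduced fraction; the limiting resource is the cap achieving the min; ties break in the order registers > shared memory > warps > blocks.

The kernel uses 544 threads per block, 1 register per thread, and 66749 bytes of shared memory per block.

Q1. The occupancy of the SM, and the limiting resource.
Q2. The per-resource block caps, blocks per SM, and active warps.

Answer: occupancy 17/24, limited by shared memory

registers: 120 blocks
shared memory: 1 block
warps: 1 block
blocks: 24 blocks

Answer: 1 block, 17 active warps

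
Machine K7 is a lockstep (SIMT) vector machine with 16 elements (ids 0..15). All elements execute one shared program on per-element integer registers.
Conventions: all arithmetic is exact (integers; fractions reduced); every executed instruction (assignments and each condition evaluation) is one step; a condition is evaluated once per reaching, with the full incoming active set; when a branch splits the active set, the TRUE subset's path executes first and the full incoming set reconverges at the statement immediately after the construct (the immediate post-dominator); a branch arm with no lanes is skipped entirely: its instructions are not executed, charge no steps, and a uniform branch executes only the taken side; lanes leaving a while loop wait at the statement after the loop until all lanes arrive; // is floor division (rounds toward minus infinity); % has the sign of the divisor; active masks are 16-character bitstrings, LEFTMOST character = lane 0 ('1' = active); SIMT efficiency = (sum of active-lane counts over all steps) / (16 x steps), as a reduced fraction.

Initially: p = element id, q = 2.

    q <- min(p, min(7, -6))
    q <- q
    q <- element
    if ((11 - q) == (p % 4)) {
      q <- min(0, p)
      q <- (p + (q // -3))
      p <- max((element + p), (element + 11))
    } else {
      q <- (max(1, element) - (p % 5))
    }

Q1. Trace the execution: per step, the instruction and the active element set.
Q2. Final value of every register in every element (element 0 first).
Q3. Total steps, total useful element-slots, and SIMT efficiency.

step 0: q <- min(p, min(7, -6))      1111111111111111
step 1: q <- q                       1111111111111111
step 2: q <- element                 1111111111111111
step 3: eval ((11 - q) == (p % 4))   1111111111111111
step 4: q <- (max(1, element) - (p % 5)) 1111111111111111

Answer: 5 steps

p: 0,1,2,3,4,5,6,7,8,9,10,11,12,13,14,15
q: 1,0,0,0,0,5,5,5,5,5,10,10,10,10,10,15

steps = 5; useful = 80; efficiency = 80/80 = 1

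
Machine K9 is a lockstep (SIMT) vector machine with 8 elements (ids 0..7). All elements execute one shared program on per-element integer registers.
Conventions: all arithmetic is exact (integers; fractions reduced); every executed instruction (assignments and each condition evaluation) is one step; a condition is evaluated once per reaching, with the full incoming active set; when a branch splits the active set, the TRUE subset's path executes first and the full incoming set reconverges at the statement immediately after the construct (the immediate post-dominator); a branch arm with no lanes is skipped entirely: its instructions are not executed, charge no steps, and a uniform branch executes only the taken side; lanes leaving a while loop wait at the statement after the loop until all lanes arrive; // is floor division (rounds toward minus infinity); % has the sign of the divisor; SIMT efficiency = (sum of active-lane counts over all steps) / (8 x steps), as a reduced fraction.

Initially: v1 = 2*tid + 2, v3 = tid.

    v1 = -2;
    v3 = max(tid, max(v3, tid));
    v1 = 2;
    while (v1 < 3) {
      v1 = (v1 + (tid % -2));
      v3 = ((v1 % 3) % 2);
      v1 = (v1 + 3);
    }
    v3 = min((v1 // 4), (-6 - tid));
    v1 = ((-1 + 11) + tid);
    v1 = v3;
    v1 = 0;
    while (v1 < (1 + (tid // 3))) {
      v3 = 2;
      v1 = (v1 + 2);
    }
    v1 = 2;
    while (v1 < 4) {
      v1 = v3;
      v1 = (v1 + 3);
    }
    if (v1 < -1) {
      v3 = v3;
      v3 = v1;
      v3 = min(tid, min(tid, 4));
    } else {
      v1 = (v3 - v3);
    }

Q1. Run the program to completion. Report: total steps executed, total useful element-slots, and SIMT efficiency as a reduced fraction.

Answer: 26 steps, 190 useful, 95/104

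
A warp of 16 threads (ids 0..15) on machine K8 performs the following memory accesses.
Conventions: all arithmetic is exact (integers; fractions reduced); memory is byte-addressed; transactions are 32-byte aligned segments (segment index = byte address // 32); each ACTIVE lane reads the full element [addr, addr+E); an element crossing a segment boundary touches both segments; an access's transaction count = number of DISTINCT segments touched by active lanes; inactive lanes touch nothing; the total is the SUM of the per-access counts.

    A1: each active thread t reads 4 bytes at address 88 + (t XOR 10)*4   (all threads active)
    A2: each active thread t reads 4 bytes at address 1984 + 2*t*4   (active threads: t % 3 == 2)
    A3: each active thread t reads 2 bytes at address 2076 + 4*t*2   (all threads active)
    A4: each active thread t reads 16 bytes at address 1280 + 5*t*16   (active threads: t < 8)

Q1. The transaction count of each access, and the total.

A1: 3 transactions
A2: 4 transactions
A3: 5 transactions
A4: 8 transactions

Answer: 3,4,5,8; total 20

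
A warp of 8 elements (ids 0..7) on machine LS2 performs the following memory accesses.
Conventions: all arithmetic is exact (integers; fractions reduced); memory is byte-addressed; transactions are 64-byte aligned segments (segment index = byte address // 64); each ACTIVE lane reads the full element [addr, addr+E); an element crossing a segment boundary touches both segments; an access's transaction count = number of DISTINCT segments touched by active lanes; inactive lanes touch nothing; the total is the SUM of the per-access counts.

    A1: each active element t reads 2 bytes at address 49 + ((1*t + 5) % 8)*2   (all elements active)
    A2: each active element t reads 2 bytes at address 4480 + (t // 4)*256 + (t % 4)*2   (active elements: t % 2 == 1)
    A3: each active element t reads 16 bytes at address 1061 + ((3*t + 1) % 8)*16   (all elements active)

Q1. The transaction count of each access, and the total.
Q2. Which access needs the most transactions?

A1: 2 transactions
A2: 2 transactions
A3: 3 transactions

Answer: 2,2,3; total 7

Answer: A3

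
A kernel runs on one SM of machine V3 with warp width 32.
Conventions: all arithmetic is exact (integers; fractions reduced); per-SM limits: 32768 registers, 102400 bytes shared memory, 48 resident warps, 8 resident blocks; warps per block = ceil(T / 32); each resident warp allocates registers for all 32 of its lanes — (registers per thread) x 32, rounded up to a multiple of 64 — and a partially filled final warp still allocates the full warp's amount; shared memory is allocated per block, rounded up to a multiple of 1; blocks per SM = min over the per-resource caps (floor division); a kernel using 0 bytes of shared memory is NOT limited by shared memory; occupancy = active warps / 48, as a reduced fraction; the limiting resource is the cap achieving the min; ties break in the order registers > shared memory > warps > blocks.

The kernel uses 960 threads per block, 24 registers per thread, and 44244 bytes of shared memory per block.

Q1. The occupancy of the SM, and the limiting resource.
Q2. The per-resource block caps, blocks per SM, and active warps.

Answer: occupancy 5/8, limited by registers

registers: 1 block
shared memory: 2 blocks
warps: 1 block
blocks: 8 blocks

Answer: 1 block, 30 active warps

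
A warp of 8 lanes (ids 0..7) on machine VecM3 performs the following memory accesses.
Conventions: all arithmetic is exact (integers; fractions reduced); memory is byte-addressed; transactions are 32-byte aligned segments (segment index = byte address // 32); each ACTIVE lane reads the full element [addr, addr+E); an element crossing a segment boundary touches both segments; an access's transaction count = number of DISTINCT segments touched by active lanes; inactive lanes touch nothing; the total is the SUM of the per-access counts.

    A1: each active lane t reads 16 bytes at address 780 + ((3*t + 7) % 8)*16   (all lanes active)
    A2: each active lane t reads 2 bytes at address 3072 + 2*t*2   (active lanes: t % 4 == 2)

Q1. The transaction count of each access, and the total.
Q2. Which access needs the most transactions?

A1: 5 transactions
A2: 1 transaction

Answer: 5,1; total 6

Answer: A1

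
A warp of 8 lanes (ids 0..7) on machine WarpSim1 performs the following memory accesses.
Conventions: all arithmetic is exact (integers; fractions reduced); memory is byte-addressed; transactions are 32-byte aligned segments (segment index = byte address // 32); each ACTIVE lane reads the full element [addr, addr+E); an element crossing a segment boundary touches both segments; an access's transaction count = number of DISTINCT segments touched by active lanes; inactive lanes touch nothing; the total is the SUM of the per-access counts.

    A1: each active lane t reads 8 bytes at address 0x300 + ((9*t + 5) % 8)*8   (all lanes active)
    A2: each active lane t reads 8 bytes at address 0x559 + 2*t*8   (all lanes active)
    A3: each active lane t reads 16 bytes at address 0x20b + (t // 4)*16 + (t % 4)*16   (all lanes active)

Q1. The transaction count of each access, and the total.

A1: 2 transactions
A2: 5 transactions
A3: 3 transactions

Answer: 2,5,3; total 10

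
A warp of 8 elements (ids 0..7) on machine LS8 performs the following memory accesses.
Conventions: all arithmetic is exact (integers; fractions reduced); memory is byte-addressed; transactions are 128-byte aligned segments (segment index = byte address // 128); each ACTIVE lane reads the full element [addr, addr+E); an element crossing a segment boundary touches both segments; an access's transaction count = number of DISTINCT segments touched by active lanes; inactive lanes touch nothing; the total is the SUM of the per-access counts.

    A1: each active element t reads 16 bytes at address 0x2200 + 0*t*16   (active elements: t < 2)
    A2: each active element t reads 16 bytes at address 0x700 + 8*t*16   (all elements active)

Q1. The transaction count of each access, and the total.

A1: 1 transaction
A2: 8 transactions

Answer: 1,8; total 9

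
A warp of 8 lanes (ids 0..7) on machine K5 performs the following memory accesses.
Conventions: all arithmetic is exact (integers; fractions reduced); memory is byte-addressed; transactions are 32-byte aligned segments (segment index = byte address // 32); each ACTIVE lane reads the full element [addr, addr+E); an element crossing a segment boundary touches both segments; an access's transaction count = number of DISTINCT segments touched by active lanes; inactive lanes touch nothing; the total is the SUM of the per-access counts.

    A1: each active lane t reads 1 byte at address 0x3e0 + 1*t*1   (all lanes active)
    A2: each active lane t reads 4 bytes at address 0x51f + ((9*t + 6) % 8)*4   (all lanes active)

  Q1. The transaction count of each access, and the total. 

A1: 1 transaction
A2: 2 transactions

Answer: 1,2; total 3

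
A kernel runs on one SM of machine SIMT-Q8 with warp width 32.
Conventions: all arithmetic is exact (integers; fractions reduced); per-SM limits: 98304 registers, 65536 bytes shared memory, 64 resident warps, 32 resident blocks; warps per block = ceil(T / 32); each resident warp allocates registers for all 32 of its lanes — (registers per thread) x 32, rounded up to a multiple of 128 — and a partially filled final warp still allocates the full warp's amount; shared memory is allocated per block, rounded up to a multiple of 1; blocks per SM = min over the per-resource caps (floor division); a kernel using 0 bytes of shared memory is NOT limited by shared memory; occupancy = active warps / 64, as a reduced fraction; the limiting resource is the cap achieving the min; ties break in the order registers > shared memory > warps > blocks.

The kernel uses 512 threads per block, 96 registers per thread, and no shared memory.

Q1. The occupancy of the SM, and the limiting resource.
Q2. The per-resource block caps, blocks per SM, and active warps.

Answer: occupancy 1/2, limited by registers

registers: 2 blocks
shared memory: no limit (kernel uses none)
warps: 4 blocks
blocks: 32 blocks

Answer: 2 blocks, 32 active warps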